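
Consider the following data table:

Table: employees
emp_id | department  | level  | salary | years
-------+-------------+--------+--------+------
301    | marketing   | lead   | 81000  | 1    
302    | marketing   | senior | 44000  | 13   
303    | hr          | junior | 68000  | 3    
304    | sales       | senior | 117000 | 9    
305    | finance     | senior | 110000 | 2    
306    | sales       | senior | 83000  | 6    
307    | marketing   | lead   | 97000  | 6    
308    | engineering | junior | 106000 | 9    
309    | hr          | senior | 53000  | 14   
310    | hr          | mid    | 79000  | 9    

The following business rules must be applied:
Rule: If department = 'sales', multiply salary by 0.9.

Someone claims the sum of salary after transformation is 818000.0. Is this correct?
Yes, the result is correct.

Step 1: Calculate the correct sum after transformation
Step 2: Apply multiplier 0.9 to records where department = 'sales'
Step 3: Correct result = 818000.0
Step 4: Claimed result = 818000.0
Step 5: 818000.0 = 818000.0 ✓
Conclusion: The claimed result is correct.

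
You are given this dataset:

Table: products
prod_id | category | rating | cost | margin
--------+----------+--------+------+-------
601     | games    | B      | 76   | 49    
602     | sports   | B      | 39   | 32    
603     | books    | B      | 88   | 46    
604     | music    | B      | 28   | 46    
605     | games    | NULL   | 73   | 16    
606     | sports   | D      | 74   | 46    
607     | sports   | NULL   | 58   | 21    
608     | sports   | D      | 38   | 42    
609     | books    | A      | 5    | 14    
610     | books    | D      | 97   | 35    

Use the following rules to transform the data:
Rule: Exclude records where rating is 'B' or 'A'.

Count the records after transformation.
5

Step 1: Count records to exclude
  - 4 (B) + 1 (A) = 5 records
Step 2: Total records: 10
Step 3: Remaining = 10 - 5 = 5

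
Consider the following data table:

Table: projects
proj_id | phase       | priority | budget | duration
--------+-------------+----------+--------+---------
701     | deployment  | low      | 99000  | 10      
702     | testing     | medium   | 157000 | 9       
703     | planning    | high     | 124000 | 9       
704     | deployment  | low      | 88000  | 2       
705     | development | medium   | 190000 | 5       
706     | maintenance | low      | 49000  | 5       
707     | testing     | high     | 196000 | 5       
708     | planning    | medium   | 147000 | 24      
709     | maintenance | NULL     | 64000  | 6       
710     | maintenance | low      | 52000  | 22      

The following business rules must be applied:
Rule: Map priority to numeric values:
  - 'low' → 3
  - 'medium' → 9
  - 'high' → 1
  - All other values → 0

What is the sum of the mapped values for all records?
41

Step 1: Apply mapping to each record
Step 2: Count by status:
  'low': 4 records × 3 = 12
  'medium': 3 records × 9 = 27
  'high': 2 records × 1 = 2
Step 3: Sum all mapped values = 41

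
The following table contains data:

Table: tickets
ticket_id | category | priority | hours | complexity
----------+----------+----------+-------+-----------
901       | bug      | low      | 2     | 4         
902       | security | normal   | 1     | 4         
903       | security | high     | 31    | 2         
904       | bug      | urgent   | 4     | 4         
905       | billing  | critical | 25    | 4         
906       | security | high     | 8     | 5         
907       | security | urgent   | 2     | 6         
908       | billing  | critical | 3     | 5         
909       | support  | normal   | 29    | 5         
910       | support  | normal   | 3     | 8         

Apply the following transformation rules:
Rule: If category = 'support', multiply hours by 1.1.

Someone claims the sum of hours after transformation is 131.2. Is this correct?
No, the correct result is 111.2.

Step 1: Calculate the correct sum after transformation
Step 2: Apply multiplier 1.1 to records where category = 'support'
Step 3: Correct result = 111.2
Step 4: Claimed result = 131.2
Step 5: 111.2 ≠ 131.2
Conclusion: The claimed result is incorrect. The correct answer is 111.2.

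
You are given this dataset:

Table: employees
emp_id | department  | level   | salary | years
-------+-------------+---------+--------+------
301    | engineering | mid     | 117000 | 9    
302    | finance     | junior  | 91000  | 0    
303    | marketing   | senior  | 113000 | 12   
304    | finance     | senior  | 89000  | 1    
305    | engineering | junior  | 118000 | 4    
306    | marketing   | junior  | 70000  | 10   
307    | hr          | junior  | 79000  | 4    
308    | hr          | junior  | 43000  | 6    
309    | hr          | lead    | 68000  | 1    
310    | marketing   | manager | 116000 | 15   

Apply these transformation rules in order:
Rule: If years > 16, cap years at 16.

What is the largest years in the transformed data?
15

Step 1: Original maximum years = 15
Step 2: Check cap of 16 against maximum
Step 3: No records exceed the cap (max 15 <= cap 16), so no capping applies
Step 4: Maximum after transformation = 15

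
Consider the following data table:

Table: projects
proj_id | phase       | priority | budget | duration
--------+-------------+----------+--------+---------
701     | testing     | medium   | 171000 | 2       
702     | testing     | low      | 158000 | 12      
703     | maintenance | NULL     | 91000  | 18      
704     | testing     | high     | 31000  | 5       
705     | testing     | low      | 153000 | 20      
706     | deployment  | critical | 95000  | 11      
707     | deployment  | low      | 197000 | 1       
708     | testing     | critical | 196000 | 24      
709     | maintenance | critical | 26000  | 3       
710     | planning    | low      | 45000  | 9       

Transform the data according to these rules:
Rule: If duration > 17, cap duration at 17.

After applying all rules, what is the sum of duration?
94

Step 1: 3 records have duration > 17
Step 2: These records originally summed to 62
Step 3: After capping: 3 × 17 = 51
Step 4: Unaffected records sum: 43
Step 5: Final sum = 51 + 43 = 94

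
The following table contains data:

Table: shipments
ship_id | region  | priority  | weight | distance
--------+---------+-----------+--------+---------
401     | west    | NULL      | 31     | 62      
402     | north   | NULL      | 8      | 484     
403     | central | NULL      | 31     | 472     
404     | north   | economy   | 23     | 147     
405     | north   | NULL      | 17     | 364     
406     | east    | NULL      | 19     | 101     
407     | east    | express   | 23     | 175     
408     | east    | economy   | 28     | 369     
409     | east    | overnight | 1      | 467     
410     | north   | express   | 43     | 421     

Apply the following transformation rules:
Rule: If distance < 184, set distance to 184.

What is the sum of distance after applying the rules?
3313

Step 1: 4 records have distance < 184
Step 2: These records originally summed to 485
Step 3: After setting to minimum: 4 × 184 = 736
Step 4: Unaffected records sum: 2577
Step 5: Final sum = 736 + 2577 = 3313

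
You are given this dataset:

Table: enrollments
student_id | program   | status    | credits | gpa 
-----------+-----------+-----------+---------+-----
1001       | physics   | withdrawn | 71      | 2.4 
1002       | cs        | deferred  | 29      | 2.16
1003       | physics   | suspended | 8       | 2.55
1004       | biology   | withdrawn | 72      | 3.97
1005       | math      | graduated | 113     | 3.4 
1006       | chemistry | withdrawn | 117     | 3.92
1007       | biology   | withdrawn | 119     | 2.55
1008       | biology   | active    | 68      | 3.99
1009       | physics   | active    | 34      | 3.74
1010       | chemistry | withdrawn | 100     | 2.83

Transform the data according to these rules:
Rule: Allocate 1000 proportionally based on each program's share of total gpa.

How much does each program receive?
biology: 333.54, chemistry: 214.22, cs: 68.55, math: 107.9, physics: 275.79

Step 1: Calculate total gpa = 31.51
Step 2: Calculate each program's proportion:
  biology: 10.51/31.51 = 33.35% → 333.54
  chemistry: 6.75/31.51 = 21.42% → 214.22
  cs: 2.16/31.51 = 6.85% → 68.55
  math: 3.4/31.51 = 10.79% → 107.9
  physics: 8.69/31.51 = 27.58% → 275.79
Step 3: Verify: sum of allocations ≈ 1000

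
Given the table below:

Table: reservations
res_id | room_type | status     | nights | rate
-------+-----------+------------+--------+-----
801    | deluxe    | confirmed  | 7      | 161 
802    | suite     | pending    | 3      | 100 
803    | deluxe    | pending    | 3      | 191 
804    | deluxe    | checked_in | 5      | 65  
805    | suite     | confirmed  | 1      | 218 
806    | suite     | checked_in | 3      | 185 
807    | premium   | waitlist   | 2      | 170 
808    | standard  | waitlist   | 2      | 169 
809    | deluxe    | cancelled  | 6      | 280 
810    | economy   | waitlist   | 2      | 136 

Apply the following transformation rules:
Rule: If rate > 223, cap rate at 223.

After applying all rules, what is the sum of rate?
1618

Step 1: 1 records have rate > 223
Step 2: These records originally summed to 280
Step 3: After capping: 1 × 223 = 223
Step 4: Unaffected records sum: 1395
Step 5: Final sum = 223 + 1395 = 1618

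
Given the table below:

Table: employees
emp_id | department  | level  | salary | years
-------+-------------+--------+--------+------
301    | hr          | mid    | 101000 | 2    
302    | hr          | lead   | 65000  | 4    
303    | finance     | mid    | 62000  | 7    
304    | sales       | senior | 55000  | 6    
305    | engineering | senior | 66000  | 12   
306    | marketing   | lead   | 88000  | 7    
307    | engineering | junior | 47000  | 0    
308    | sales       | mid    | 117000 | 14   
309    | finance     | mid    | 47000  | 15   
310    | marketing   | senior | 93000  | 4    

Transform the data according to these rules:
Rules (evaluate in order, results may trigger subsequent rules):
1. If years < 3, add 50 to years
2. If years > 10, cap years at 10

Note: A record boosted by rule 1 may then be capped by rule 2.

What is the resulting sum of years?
78

Step 1: Apply rule 1 to records with years < 3
  - 2 records get bonus of 50
  - Of these, 2 records then exceed 10 and get capped
Step 2: Apply rule 2 to records with years > 10
  - 3 records (original) are capped
Step 3: Calculate final sum = 78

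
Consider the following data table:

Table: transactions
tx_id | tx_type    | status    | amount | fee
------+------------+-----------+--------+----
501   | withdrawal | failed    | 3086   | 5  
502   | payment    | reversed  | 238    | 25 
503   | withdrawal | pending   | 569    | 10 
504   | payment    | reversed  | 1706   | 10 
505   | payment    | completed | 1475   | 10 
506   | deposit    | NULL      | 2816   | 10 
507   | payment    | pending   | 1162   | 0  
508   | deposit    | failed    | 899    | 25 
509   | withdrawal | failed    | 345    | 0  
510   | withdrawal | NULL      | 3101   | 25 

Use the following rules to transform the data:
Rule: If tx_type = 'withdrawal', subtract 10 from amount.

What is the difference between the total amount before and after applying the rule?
40

Step 1: Original sum of amount = 15397
Step 2: 4 records have tx_type = 'withdrawal'
Step 3: Each affected record changes by -10
Step 4: Total change = 4 × -10 = -40
Step 5: New sum = 15397 + -40 = 15357
Step 6: Difference = |15357 - 15397| = 40
        (Sum decreased by 40)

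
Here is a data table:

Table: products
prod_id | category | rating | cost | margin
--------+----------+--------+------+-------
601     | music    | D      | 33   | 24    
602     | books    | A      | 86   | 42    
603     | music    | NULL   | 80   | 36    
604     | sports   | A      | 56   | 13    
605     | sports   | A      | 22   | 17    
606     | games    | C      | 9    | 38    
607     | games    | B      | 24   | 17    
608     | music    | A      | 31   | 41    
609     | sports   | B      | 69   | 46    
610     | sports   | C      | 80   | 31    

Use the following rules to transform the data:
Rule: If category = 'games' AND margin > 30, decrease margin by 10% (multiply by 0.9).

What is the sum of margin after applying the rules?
301.2

Step 1: Find records where category = 'games' AND margin > 30
Step 2: 1 records match, summing to 38
Step 3: After multiplier: 38 × 0.9 = 34.2
Step 4: Unaffected records sum: 267
Step 5: Final sum = 34.2 + 267 = 301.2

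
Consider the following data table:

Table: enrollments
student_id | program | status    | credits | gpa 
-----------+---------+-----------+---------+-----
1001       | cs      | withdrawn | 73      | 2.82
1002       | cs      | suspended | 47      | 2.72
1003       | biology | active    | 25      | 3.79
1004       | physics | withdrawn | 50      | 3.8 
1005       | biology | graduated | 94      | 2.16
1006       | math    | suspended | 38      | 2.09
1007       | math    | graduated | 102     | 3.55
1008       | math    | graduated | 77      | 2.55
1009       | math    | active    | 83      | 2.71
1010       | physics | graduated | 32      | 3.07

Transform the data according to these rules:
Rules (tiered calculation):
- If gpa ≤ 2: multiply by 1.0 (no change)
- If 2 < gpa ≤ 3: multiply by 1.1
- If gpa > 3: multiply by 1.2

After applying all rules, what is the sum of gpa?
33.61

Step 1: Tier 1 (gpa ≤ 2): 0 records, sum = 0 × 1.0 = 0.0
Step 2: Tier 2 (2 < gpa ≤ 3): 6 records, sum = 15.05 × 1.1 = 16.56
Step 3: Tier 3 (gpa > 3): 4 records, sum = 14.21 × 1.2 = 17.05
Step 4: Final sum = 0.0 + 16.56 + 17.05 = 33.61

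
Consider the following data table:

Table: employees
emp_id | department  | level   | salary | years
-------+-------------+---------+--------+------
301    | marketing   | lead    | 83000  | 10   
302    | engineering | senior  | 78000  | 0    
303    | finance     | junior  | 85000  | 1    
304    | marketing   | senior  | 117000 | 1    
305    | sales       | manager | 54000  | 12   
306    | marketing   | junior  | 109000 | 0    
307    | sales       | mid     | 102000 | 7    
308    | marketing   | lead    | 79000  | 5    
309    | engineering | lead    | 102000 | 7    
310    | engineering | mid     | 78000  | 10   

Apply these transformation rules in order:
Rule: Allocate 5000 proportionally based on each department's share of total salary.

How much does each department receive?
engineering: 1454.34, finance: 479.14, marketing: 2187.15, sales: 879.37

Step 1: Calculate total salary = 887000
Step 2: Calculate each department's proportion:
  engineering: 258000/887000 = 29.09% → 1454.34
  finance: 85000/887000 = 9.58% → 479.14
  marketing: 388000/887000 = 43.74% → 2187.15
  sales: 156000/887000 = 17.59% → 879.37
Step 3: Verify: sum of allocations ≈ 5000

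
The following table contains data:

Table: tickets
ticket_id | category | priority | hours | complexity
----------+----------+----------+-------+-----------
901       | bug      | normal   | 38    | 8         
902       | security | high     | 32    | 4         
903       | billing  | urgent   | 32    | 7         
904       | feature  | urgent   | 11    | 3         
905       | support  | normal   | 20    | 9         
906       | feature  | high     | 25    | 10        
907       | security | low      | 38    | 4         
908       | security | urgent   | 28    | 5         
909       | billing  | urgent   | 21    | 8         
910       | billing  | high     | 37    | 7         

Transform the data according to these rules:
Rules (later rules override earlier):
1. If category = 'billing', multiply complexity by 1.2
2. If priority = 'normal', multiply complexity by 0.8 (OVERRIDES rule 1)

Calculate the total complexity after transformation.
66.0

Step 1: Rule 2 takes priority for records with priority = 'normal'
  - 2 records: 17 × 0.8 = 13.6
Step 2: Rule 1 applies to remaining records with category = 'billing'
  - 3 records: 22 × 1.2 = 26.4
Step 3: Other records unchanged: 26
Step 4: Final sum = 13.6 + 26.4 + 26 = 66.0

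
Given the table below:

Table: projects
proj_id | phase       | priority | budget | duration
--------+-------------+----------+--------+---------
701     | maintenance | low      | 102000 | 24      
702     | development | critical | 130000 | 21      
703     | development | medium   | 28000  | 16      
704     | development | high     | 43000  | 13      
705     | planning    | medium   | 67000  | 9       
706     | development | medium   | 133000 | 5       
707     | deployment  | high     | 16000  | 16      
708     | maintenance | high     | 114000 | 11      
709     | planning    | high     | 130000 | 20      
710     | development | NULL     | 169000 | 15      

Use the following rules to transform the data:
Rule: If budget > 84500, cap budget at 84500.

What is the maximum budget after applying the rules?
84500

Step 1: Original maximum budget = 169000
Step 2: Apply cap at 84500
Step 3: 6 records had budget > 84500 and were capped
Step 4: Maximum after transformation = 84500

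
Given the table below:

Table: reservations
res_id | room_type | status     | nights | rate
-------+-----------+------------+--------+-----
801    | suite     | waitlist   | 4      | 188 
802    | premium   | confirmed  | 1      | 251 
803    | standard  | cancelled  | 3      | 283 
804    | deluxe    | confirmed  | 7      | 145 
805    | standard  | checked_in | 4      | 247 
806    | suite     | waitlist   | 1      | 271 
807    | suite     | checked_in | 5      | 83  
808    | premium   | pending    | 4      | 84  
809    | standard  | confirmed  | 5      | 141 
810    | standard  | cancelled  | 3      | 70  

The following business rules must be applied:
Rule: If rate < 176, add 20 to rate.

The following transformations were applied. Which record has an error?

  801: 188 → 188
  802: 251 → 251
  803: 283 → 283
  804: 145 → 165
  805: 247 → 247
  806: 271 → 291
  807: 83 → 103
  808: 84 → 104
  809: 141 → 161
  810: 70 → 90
Record 806 has an error. The correct transformed value should be 271, not 291.

Step 1: Check each record against the rule
Step 2: Record 806 has rate = 271
Step 3: Since 271 >= 176, the bonus should not have been applied
Step 4: Correct value = 271, but claimed value = 291
Conclusion: Record 806 has the error.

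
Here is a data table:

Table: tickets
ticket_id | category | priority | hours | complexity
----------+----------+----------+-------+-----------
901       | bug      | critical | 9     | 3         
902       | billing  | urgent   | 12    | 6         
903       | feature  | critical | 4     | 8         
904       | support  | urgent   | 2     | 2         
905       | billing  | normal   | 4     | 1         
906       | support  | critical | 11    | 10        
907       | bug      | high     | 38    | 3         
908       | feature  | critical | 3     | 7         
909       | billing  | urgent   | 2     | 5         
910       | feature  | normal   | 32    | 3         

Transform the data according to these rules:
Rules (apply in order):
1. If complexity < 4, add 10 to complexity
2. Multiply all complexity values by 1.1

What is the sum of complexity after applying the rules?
107.8

Step 1: Apply Rule 1 - Add 10 to records with complexity < 4
  - 5 records affected: 12 + (5 × 10) = 62
  - Unaffected records: 36
  - Sum after Rule 1: 98
Step 2: Apply Rule 2 - Multiply all by 1.1
  - 98 × 1.1 = 107.8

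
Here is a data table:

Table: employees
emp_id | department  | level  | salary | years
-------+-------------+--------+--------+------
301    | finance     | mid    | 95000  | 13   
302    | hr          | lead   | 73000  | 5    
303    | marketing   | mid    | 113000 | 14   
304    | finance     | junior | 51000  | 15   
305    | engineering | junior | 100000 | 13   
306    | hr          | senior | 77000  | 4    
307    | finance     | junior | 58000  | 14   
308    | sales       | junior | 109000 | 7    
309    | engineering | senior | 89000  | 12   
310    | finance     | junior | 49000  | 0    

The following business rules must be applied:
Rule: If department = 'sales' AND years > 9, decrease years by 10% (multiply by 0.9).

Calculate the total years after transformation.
97

Step 1: Find records where department = 'sales' AND years > 9
Step 2: 0 records match, summing to 0
Step 3: After multiplier: 0 × 0.9 = 0.0
Step 4: Unaffected records sum: 97
Step 5: Final sum = 0.0 + 97 = 97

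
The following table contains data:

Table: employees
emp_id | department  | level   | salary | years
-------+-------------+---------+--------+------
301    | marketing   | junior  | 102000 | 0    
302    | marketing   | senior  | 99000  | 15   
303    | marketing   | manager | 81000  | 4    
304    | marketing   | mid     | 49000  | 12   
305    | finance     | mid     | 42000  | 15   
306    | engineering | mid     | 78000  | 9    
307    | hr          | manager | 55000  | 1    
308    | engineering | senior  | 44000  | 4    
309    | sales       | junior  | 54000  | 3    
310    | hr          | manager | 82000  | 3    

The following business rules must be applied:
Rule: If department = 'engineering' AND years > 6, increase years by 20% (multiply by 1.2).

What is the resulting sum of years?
67.8

Step 1: Find records where department = 'engineering' AND years > 6
Step 2: 1 records match, summing to 9
Step 3: After multiplier: 9 × 1.2 = 10.8
Step 4: Unaffected records sum: 57
Step 5: Final sum = 10.8 + 57 = 67.8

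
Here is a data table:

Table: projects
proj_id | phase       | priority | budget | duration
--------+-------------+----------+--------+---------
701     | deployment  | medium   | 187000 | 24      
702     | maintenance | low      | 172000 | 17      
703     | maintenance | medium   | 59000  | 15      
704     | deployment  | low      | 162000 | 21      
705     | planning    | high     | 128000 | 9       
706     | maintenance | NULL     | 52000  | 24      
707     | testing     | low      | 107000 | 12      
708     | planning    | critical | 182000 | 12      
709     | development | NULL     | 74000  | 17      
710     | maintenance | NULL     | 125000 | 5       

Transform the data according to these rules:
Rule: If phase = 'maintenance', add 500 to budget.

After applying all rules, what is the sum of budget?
1250000

Step 1: Count records where phase = 'maintenance': 4
Step 2: Total bonus added: 4 × 500 = 2000
Step 3: Original sum of budget: 1248000
Step 4: Final sum = 1248000 + 2000 = 1250000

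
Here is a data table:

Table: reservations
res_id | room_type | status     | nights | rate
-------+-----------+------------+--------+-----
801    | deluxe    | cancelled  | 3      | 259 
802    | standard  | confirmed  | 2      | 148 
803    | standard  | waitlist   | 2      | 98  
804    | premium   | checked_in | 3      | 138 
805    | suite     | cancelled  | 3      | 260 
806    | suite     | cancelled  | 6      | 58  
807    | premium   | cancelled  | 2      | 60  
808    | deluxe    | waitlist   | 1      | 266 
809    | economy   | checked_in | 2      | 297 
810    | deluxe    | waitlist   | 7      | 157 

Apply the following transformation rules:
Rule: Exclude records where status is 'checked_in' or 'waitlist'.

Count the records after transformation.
5

Step 1: Count records to exclude
  - 2 (checked_in) + 3 (waitlist) = 5 records
Step 2: Total records: 10
Step 3: Remaining = 10 - 5 = 5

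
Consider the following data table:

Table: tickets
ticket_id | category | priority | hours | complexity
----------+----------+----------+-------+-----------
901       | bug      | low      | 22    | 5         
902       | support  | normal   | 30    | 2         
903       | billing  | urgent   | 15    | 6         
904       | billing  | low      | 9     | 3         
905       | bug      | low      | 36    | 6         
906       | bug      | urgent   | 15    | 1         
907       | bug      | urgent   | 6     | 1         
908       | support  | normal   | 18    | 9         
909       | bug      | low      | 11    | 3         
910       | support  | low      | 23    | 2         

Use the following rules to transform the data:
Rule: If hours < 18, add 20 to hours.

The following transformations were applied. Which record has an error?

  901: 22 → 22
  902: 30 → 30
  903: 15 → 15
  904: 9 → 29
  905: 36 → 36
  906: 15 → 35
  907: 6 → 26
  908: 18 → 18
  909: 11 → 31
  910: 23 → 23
Record 903 has an error. The correct transformed value should be 35, not 15.

Step 1: Check each record against the rule
Step 2: Record 903 has hours = 15
Step 3: Since 15 < 18, the bonus should have been applied
Step 4: Correct value = 35, but claimed value = 15
Conclusion: Record 903 has the error.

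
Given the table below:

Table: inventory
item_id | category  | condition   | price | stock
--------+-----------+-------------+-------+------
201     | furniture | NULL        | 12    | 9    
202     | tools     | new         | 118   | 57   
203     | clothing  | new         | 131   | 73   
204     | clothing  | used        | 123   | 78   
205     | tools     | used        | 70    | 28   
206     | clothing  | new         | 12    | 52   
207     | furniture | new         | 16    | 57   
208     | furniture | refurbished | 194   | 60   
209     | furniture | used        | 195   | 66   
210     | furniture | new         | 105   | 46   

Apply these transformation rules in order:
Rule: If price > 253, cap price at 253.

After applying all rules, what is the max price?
195

Step 1: Original maximum price = 195
Step 2: Check cap of 253 against maximum
Step 3: No records exceed the cap (max 195 <= cap 253), so no capping applies
Step 4: Maximum after transformation = 195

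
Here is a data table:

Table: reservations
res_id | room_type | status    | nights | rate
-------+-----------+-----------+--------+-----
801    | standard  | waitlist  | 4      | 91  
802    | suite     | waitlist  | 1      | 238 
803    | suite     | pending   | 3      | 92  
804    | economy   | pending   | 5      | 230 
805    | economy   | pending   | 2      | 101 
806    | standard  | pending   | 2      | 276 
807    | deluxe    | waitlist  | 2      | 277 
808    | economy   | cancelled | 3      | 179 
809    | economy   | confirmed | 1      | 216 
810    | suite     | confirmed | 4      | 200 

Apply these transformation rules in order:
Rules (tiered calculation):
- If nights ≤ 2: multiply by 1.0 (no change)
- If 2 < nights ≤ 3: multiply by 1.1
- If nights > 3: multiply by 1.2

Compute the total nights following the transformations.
30.2

Step 1: Tier 1 (nights ≤ 2): 5 records, sum = 8 × 1.0 = 8.0
Step 2: Tier 2 (2 < nights ≤ 3): 2 records, sum = 6 × 1.1 = 6.6
Step 3: Tier 3 (nights > 3): 3 records, sum = 13 × 1.2 = 15.6
Step 4: Final sum = 8.0 + 6.6 + 15.6 = 30.2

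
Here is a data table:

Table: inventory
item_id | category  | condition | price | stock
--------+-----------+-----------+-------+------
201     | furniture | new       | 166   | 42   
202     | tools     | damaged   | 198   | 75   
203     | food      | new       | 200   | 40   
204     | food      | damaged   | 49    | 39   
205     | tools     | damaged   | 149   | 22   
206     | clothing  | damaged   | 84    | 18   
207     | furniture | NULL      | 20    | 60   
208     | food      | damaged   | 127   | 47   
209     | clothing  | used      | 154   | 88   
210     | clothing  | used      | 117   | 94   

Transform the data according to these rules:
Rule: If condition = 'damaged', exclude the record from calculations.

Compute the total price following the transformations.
657

Step 1: Identify records where condition = 'damaged'
Step 2: The excluded records sum to 607
Step 3: Original total price = 1264
Step 4: Remaining total = 1264 - 607 = 657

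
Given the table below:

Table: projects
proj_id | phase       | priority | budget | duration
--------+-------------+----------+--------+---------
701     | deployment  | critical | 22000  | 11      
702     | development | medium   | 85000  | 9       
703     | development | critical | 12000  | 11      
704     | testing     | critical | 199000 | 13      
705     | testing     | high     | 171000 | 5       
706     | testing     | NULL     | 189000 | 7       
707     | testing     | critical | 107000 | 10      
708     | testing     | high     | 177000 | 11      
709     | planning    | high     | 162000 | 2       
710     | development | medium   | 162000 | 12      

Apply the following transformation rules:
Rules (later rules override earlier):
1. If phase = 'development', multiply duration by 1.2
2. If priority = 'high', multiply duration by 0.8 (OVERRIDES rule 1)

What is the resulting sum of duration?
93.8

Step 1: Rule 2 takes priority for records with priority = 'high'
  - 3 records: 18 × 0.8 = 14.4
Step 2: Rule 1 applies to remaining records with phase = 'development'
  - 3 records: 32 × 1.2 = 38.4
Step 3: Other records unchanged: 41
Step 4: Final sum = 14.4 + 38.4 + 41 = 93.8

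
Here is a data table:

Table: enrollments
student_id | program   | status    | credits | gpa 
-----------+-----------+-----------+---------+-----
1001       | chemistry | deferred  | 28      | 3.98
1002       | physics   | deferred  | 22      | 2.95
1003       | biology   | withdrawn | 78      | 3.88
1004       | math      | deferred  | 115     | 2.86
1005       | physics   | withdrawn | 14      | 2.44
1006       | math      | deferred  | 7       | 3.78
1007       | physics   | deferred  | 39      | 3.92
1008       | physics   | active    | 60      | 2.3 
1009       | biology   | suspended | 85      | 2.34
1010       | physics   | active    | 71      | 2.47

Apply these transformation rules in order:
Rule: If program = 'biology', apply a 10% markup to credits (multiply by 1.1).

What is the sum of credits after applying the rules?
535.3

Step 1: Records with program = 'biology' have total credits = 163
Step 2: Apply multiplier: 163 × 1.1 = 179.3
Step 3: Other records total: 356
Step 4: Final sum = 179.3 + 356 = 535.3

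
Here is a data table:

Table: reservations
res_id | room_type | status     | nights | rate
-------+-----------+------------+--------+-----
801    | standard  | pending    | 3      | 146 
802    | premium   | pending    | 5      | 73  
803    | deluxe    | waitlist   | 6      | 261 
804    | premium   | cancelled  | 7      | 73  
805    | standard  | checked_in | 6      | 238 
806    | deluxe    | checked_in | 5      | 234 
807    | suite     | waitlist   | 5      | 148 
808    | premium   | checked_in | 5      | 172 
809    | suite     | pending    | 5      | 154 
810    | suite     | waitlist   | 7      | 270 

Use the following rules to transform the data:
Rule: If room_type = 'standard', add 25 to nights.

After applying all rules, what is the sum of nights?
104

Step 1: Count records where room_type = 'standard': 2
Step 2: Total bonus added: 2 × 25 = 50
Step 3: Original sum of nights: 54
Step 4: Final sum = 54 + 50 = 104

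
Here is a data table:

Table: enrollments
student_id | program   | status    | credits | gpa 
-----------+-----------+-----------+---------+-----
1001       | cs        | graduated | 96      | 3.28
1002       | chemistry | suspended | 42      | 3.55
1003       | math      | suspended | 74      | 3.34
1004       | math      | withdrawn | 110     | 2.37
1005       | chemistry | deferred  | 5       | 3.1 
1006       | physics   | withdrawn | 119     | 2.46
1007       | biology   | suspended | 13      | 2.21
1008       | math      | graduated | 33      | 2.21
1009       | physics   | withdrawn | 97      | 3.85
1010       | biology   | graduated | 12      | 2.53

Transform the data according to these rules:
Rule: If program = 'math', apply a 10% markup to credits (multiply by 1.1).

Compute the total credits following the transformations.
622.7

Step 1: Records with program = 'math' have total credits = 217
Step 2: Apply multiplier: 217 × 1.1 = 238.7
Step 3: Other records total: 384
Step 4: Final sum = 238.7 + 384 = 622.7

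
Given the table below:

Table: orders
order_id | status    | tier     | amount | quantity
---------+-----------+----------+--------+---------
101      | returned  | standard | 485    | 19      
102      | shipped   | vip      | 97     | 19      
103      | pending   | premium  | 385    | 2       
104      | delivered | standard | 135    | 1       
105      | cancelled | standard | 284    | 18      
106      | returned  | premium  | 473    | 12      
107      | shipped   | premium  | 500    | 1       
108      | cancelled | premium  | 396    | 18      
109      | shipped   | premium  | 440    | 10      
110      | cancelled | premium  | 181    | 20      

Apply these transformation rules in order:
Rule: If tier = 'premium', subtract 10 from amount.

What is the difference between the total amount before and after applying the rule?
60

Step 1: Original sum of amount = 3376
Step 2: 6 records have tier = 'premium'
Step 3: Each affected record changes by -10
Step 4: Total change = 6 × -10 = -60
Step 5: New sum = 3376 + -60 = 3316
Step 6: Difference = |3316 - 3376| = 60
        (Sum decreased by 60)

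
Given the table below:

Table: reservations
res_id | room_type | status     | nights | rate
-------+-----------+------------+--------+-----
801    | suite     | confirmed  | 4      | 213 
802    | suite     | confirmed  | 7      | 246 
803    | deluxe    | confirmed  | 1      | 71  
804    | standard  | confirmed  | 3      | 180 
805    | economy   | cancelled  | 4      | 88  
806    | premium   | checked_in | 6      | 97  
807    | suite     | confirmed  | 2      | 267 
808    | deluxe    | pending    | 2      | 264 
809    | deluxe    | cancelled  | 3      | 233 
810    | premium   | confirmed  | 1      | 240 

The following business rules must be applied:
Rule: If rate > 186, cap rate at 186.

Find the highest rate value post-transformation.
186

Step 1: Original maximum rate = 267
Step 2: Apply cap at 186
Step 3: 6 records had rate > 186 and were capped
Step 4: Maximum after transformation = 186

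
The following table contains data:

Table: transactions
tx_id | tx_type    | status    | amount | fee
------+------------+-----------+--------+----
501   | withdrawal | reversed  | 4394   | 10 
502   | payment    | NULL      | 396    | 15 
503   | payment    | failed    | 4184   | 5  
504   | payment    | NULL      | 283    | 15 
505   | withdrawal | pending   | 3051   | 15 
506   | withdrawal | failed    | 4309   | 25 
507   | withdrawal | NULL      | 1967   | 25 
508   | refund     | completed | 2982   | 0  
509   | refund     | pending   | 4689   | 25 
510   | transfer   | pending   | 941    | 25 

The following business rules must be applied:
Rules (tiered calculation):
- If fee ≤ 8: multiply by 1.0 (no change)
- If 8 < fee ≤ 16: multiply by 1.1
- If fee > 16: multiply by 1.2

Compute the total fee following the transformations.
185.5

Step 1: Tier 1 (fee ≤ 8): 2 records, sum = 5 × 1.0 = 5.0
Step 2: Tier 2 (8 < fee ≤ 16): 4 records, sum = 55 × 1.1 = 60.5
Step 3: Tier 3 (fee > 16): 4 records, sum = 100 × 1.2 = 120.0
Step 4: Final sum = 5.0 + 60.5 + 120.0 = 185.5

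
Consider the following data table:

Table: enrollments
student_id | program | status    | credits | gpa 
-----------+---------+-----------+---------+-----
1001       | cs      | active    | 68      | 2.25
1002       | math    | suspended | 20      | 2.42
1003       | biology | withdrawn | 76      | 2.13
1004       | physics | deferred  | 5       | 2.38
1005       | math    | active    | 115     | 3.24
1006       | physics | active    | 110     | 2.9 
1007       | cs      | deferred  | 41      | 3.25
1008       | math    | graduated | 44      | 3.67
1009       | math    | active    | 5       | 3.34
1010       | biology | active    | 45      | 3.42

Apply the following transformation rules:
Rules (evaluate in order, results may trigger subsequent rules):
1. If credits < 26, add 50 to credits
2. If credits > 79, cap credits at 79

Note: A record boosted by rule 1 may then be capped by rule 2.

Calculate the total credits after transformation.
612

Step 1: Apply rule 1 to records with credits < 26
  - 3 records get bonus of 50
  - Of these, 0 records then exceed 79 and get capped
Step 2: Apply rule 2 to records with credits > 79
  - 2 records (original) are capped
Step 3: Calculate final sum = 612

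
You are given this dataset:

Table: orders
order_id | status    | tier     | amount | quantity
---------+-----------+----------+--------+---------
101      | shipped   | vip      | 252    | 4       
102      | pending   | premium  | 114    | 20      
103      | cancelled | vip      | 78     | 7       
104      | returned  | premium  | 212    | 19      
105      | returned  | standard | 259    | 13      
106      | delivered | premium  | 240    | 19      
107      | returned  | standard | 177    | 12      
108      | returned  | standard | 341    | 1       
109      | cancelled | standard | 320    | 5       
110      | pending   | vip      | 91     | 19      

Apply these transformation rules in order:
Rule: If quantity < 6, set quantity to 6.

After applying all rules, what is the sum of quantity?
127

Step 1: 3 records have quantity < 6
Step 2: These records originally summed to 10
Step 3: After setting to minimum: 3 × 6 = 18
Step 4: Unaffected records sum: 109
Step 5: Final sum = 18 + 109 = 127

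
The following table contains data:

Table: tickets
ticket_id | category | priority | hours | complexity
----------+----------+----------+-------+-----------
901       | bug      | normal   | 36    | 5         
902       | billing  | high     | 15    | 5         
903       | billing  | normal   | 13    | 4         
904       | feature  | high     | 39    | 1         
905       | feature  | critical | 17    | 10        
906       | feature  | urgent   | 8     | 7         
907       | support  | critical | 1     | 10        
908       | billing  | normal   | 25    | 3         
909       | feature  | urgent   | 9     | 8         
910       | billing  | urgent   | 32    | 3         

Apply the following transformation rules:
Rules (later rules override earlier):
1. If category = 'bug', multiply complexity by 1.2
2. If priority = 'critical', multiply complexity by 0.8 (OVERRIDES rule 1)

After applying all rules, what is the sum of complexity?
53.0

Step 1: Rule 2 takes priority for records with priority = 'critical'
  - 2 records: 20 × 0.8 = 16.0
Step 2: Rule 1 applies to remaining records with category = 'bug'
  - 1 records: 5 × 1.2 = 6.0
Step 3: Other records unchanged: 31
Step 4: Final sum = 16.0 + 6.0 + 31 = 53.0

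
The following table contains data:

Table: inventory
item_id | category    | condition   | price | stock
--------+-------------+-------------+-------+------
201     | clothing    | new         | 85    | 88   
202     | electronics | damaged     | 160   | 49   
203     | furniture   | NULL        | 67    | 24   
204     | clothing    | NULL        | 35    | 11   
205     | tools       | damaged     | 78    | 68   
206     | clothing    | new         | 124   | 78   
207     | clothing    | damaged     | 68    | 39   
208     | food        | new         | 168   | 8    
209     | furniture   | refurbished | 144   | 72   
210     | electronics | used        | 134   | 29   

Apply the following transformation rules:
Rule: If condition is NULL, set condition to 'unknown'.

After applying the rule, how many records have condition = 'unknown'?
2

Step 1: Count records where condition IS NULL
Step 2: Found 2 records with NULL condition
Step 3: These records will have condition set to 'unknown'
Step 4: Records already having condition = 'unknown': 0
Step 5: Answer: 2 + 0 = 2 records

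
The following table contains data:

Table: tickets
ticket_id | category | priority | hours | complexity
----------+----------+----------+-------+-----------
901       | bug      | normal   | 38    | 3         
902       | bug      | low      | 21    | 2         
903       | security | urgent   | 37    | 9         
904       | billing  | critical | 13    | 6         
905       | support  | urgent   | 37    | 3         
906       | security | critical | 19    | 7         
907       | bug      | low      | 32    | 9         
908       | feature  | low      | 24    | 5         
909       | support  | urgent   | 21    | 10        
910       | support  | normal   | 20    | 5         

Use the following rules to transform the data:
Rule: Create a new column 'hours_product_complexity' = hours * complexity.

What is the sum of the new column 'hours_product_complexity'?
1529

Step 1: For each record, compute hours * complexity
Example calculations:
  38 * 3 = 114
  21 * 2 = 42
  37 * 9 = 333
  ...
Step 2: Sum all derived values
Step 3: Total = 1529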